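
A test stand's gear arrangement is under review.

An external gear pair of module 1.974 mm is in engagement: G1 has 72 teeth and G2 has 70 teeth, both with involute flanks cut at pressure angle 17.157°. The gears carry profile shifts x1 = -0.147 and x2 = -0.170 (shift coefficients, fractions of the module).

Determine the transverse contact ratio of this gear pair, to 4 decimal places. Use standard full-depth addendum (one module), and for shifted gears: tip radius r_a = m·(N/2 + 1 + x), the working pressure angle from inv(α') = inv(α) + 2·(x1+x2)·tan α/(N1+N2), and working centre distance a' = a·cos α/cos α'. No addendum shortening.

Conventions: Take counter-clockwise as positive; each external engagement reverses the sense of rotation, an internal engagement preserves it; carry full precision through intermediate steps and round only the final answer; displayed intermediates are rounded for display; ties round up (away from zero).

class = single-mesh tooth geometry [involute pair 72T × 70T, m = 1.974]
base radii: r_b1 = 67.901653, r_b2 = 66.015496
tip radii: r_a1 = 72.747822, r_a2 = 70.728420
inv(α') = inv(17.157°) + 2·(-0.147-0.170)·tan α/(72+70) = 0.00790494  ⇒  α' = 16.28199°
a' = a·cos α / cos α' = 140.1540·cos 17.157°/cos 16.28199° = 139.512510
action lengths: √(r_a1²−r_b1²) = 26.107682, √(r_a2²−r_b2²) = 25.386288
base pitch p_b = π·m·cos α = 5.925537
CR = (26.107682 + 25.386288 − 139.512510·sin 16.28199°)/5.925537 = 2.089187
contact ratio ≈ 2.0892

2.0892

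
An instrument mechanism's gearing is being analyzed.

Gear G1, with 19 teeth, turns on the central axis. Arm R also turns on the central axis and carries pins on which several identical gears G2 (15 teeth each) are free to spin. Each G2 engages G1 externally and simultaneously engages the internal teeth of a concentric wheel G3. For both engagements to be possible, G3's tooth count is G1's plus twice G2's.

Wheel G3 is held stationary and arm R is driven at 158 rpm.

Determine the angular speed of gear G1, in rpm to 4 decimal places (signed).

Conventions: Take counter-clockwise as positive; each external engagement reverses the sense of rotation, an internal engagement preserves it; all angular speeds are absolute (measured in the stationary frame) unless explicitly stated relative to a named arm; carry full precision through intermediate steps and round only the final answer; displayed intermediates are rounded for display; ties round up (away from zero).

+565.4737 rpm

planetary set (19T centre, 15T on arm, 49T internal) — Willis relation
normalise by the input: solve with ω_arm = 1, then scale by 158 rpm
ring teeth: 19 + 2·15 = 49
19(ω_sun−ω_arm) = −49(ω_ring−ω_arm),  ω_ring = 0, ω_arm = 1
ω_sun = 1 − (49/19)(0−1) = 68/19
scale: ω_sun = 68/19 × 158 rpm = +565.4737 rpm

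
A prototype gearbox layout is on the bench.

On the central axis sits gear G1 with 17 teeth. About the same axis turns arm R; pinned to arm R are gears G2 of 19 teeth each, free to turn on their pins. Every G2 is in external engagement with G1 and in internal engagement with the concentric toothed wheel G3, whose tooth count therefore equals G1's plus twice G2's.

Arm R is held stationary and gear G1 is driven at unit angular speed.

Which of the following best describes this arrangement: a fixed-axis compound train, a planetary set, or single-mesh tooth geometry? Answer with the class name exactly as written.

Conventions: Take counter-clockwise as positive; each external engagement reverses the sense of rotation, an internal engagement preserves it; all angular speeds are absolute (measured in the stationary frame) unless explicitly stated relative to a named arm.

planetary set (17T centre, 19T on arm, 55T internal) — Willis relation
classification: planetary set

planetary set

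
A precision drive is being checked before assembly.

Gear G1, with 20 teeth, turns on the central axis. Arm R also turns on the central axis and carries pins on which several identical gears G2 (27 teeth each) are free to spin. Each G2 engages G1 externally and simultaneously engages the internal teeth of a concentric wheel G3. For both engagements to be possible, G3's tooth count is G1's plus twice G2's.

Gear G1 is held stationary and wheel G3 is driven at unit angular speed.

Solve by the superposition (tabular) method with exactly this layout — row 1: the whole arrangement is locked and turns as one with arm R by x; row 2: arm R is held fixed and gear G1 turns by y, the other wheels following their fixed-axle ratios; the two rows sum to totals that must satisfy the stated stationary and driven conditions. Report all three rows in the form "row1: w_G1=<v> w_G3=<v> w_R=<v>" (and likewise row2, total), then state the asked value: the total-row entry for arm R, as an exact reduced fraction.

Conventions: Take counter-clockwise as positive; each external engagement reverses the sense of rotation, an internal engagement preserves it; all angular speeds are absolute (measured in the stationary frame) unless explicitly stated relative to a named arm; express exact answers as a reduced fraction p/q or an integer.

row1: w_G1=37/47 w_G3=37/47 w_R=37/47
row2: w_G1=-37/47 w_G3=10/47 w_R=0
total: w_G1=0 w_G3=1 w_R=37/47
asked value: 37/47

planetary set (20T centre, 27T on arm, 74T internal) — Willis relation
superposition row 1 [locked train]: every member turns x
row 2 — arm fixed, fixed-axis ratios: sun y, ring −(20/74)·y, arm 0
boundary: total ω_sun = x + y = 0 and total ω_ring = x − (20/74)·y = 1  ⇒  y = -37/47, x = 37/47
row 2 ring = −(20/74)·(-37/47) = 10/47
totals (row 1 + row 2): sun 37/47 + (-37/47) = 0, ring 37/47 + 10/47 = 1, arm 37/47 + 0 = 37/47
asked cell (total, arm) = 37/47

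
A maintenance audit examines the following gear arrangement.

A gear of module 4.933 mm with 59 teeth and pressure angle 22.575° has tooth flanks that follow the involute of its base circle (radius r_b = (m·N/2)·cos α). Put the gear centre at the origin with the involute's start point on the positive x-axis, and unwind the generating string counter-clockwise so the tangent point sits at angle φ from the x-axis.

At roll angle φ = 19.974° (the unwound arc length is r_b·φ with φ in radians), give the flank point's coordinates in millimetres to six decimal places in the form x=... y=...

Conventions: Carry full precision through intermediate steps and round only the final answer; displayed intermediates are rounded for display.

class = single-mesh tooth geometry [base-circle involute, m = 4.933, 59T]
pitch radius r_p = m·N/2 = 4.933·59/2 = 145.523500
base radius r_b = r_p·cos α = 145.523500·cos 22.575° = 134.373171
roll angle φ = 19.974° = 0.34861206 rad
x = r_b·(cos φ + φ·sin φ) = 142.291971
y = r_b·(sin φ − φ·cos φ) = 1.874698

x=142.291971 y=1.874698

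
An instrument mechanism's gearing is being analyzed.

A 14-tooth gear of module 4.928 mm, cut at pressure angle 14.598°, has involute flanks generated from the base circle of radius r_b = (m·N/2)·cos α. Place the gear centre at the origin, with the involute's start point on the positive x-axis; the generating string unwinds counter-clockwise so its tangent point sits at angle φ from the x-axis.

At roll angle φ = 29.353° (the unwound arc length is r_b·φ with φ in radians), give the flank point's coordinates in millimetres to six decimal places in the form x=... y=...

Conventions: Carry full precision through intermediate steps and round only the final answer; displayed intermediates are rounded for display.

topology: single-mesh involute geometry — m = 4.928, N = 14
pitch radius r_p = m·N/2 = 4.928·14/2 = 34.496000
base radius r_b = r_p·cos α = 34.496000·cos 14.598° = 33.382399
roll angle φ = 29.353° = 0.51230650 rad
x = r_b·(cos φ + φ·sin φ) = 37.479861
y = r_b·(sin φ − φ·cos φ) = 1.457285

x=37.479861 y=1.457285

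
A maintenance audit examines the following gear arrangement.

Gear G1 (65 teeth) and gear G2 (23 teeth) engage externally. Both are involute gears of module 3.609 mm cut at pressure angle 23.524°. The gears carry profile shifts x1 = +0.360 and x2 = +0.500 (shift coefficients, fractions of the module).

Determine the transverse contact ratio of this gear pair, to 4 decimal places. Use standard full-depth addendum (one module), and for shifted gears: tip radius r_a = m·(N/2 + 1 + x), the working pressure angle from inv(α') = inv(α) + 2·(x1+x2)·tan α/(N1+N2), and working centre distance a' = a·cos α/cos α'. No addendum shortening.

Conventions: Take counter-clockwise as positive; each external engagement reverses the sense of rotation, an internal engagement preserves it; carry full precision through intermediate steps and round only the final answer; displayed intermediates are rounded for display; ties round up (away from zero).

1.4419

class = single-mesh tooth geometry [involute pair 65T × 23T, m = 3.609]
base radii: r_b1 = 107.544668, r_b2 = 38.054267
tip radii: r_a1 = 122.200740, r_a2 = 46.917000
inv(α') = inv(23.524°) + 2·(+0.360+0.500)·tan α/(65+23) = 0.03324763  ⇒  α' = 25.83028°
a' = a·cos α / cos α' = 158.7960·cos 23.524°/cos 25.83028° = 161.760670
action lengths: √(r_a1²−r_b1²) = 58.027280, √(r_a2²−r_b2²) = 27.442260
base pitch p_b = π·m·cos α = 10.395740
CR = (58.027280 + 27.442260 − 161.760670·sin 25.83028°)/10.395740 = 1.441869
contact ratio ≈ 1.4419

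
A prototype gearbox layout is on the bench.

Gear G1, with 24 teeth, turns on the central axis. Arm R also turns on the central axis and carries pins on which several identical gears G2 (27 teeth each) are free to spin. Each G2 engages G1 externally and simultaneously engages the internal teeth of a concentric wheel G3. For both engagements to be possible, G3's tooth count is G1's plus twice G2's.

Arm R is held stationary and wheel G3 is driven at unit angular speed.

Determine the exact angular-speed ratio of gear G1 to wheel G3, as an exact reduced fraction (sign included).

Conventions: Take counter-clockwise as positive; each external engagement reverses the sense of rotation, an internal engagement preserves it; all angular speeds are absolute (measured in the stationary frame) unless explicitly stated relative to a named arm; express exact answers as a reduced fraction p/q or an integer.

-13/4

planetary set (24T centre, 27T on arm, 78T internal) — Willis relation
ring teeth: 24 + 2·27 = 78
24(ω_sun−ω_arm) = −78(ω_ring−ω_arm),  ω_arm = 0, ω_ring = 1
ω_sun = 0 − (78/24)(1−0) = -13/4
ω_out/ω_in = -13/4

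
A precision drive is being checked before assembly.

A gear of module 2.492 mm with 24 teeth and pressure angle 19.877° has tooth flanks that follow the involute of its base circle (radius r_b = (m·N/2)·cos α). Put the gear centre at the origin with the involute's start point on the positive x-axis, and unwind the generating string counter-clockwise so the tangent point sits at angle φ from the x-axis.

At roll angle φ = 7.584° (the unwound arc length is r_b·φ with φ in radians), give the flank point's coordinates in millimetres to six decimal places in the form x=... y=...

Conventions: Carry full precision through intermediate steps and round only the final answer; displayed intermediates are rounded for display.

x=28.367744 y=0.021702

single-mesh involute tooth geometry (24T wheel at module 2.492)
pitch radius r_p = m·N/2 = 2.492·24/2 = 29.904000
base radius r_b = r_p·cos α = 29.904000·cos 19.877° = 28.122460
roll angle φ = 7.584° = 0.13236577 rad
x = r_b·(cos φ + φ·sin φ) = 28.367744
y = r_b·(sin φ − φ·cos φ) = 0.021702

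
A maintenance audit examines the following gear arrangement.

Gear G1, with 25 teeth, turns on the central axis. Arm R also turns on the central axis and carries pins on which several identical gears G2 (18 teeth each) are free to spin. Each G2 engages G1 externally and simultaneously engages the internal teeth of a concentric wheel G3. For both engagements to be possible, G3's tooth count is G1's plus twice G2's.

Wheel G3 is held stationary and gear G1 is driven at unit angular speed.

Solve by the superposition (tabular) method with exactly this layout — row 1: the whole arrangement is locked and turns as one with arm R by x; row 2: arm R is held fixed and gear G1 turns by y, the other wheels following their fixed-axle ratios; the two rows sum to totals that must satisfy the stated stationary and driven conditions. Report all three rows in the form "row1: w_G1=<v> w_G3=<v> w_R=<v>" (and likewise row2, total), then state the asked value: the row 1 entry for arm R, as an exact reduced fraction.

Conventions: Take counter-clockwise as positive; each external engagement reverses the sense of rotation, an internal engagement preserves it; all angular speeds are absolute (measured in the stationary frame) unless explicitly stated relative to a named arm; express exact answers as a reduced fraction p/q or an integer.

row1: w_G1=25/86 w_G3=25/86 w_R=25/86
row2: w_G1=61/86 w_G3=-25/86 w_R=0
total: w_G1=1 w_G3=0 w_R=25/86
asked value: 25/86

class = planetary set [G3 = 25+2·18 = 61; Willis about the carrier]
row 1 (train locked, turned with arm): all members turn x
row 2 (arm held, sun turns y): ω_ring = −(25/61)·y, ω_arm = 0
boundary: total ω_ring = x − (25/61)·y = 0 and total ω_sun = x + y = 1  ⇒  y = 61/86, x = 25/86
row 2 ring = −(25/61)·61/86 = -25/86
totals (row 1 + row 2): sun 25/86 + 61/86 = 1, ring 25/86 + (-25/86) = 0, arm 25/86 + 0 = 25/86
asked cell (row1, arm) = 25/86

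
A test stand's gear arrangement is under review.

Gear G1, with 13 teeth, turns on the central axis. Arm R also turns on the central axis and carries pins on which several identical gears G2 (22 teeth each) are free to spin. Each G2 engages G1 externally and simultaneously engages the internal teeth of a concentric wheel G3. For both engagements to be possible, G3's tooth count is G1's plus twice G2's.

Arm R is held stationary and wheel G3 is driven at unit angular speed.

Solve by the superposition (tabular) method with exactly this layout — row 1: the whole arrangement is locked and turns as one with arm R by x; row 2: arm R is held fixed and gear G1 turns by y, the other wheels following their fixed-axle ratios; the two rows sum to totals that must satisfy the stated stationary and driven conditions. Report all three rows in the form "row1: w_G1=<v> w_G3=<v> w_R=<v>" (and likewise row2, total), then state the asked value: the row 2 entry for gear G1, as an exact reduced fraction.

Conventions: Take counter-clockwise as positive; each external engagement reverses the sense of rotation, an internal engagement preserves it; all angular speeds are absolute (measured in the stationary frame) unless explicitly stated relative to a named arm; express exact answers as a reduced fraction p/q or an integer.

recognized (axles ride arm R): planetary set, 13/22/57 teeth
row 1 — lock + rotate with arm: ω_sun = ω_ring = ω_arm = x
row 2 (arm held, sun turns y): ω_ring = −(13/57)·y, ω_arm = 0
boundary: total ω_arm = x = 0 and total ω_ring = x − (13/57)·y = 1  ⇒  y = -57/13, x = 0
row 2 ring = −(13/57)·(-57/13) = 1
totals (row 1 + row 2): sun 0 + (-57/13) = -57/13, ring 0 + 1 = 1, arm 0 + 0 = 0
asked cell (row2, sun) = -57/13

row1: w_G1=0 w_G3=0 w_R=0
row2: w_G1=-57/13 w_G3=1 w_R=0
total: w_G1=-57/13 w_G3=1 w_R=0
asked value: -57/13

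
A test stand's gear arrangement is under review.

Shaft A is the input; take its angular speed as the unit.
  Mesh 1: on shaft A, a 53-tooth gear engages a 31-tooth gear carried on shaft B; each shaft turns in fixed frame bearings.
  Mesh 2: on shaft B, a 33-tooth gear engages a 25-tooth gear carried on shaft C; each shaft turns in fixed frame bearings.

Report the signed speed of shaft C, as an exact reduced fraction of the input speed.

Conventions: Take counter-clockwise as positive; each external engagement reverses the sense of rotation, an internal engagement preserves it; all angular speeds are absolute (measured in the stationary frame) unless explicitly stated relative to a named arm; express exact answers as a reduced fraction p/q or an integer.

1749/775

2-mesh fixed-axis compound train (all bearings frame-fixed)
mesh 1 [53T→31T]: |ω|/ω_in = 1×53/31 = 53/31, sense flips to −
mesh 2 [33T→25T]: |ω|/ω_in = (53/31)×33/25 = 1749/775, sense flips to +
signed output speed (× input speed) = 1749/775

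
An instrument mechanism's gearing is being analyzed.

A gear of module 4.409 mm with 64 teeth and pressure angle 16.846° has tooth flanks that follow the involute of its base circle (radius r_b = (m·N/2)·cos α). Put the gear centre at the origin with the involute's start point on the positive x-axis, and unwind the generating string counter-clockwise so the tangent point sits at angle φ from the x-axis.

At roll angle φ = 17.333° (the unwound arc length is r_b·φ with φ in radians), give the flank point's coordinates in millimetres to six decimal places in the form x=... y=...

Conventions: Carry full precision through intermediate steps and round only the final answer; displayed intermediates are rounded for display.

x=141.071795 y=1.234792

recognized (one wheel, involute flank): single-mesh tooth geometry, m = 4.409, N = 64
pitch radius r_p = m·N/2 = 4.409·64/2 = 141.088000
base radius r_b = r_p·cos α = 141.088000·cos 16.846° = 135.033510
roll angle φ = 17.333° = 0.30251792 rad
x = r_b·(cos φ + φ·sin φ) = 141.071795
y = r_b·(sin φ − φ·cos φ) = 1.234792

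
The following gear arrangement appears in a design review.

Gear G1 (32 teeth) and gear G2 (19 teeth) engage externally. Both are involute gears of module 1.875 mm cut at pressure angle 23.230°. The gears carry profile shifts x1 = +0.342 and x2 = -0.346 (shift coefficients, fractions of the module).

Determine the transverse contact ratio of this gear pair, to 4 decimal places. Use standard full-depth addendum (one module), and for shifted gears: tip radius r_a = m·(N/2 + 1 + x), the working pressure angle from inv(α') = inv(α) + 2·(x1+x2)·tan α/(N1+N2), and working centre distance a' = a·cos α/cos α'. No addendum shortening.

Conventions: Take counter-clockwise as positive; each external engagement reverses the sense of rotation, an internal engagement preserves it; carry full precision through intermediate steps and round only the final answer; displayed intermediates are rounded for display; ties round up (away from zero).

1.5014

single-mesh involute tooth geometry (32T engaging 19T at module 1.875)
base radii: r_b1 = 27.567868, r_b2 = 16.368422
tip radii: r_a1 = 32.516250, r_a2 = 19.038750
inv(α') = inv(23.230°) + 2·(+0.342-0.346)·tan α/(32+19) = 0.02371316  ⇒  α' = 23.20904°
a' = a·cos α / cos α' = 47.8125·cos 23.230°/cos 23.20904° = 47.804997
action lengths: √(r_a1²−r_b1²) = 17.242945, √(r_a2²−r_b2²) = 9.723619
base pitch p_b = π·m·cos α = 5.412938
CR = (17.242945 + 9.723619 − 47.804997·sin 23.20904°)/5.412938 = 1.501447
contact ratio ≈ 1.5014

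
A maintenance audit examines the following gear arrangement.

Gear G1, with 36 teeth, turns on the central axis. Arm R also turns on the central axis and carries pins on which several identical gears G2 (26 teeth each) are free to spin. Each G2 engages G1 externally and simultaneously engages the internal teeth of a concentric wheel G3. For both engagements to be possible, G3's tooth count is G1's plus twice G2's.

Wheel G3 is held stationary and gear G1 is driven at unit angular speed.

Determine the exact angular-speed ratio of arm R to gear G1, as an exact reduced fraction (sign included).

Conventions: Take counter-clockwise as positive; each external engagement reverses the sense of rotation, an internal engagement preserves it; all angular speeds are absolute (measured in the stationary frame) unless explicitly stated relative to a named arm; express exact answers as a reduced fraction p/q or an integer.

9/31

class = planetary set [G3 = 36+2·26 = 88; Willis about the carrier]
ring teeth: 36 + 2·26 = 88
36(ω_sun−ω_arm) = −88(ω_ring−ω_arm),  ω_ring = 0, ω_sun = 1
36(1−ω_arm) = −88(0−ω_arm)  ⇒  124·ω_arm = 36  ⇒  ω_arm = 9/31
ω_out/ω_in = 9/31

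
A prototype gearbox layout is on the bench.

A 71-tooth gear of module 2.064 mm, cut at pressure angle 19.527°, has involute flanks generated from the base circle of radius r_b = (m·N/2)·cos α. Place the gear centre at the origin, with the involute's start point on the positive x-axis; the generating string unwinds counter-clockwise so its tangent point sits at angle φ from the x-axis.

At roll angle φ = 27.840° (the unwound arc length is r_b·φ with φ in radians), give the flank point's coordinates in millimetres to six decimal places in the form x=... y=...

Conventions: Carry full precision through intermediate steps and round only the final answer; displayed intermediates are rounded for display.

single-mesh involute tooth geometry (71T wheel at module 2.064)
pitch radius r_p = m·N/2 = 2.064·71/2 = 73.272000
base radius r_b = r_p·cos α = 73.272000·cos 19.527° = 69.057694
roll angle φ = 27.840° = 0.48589966 rad
x = r_b·(cos φ + φ·sin φ) = 76.734995
y = r_b·(sin φ − φ·cos φ) = 2.578945

x=76.734995 y=2.578945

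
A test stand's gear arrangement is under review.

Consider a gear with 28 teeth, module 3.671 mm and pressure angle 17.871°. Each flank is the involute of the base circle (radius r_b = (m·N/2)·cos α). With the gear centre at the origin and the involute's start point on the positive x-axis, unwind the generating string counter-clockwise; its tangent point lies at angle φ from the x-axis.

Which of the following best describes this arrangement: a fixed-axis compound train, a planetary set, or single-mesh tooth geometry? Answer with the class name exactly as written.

class = single-mesh tooth geometry [base-circle involute, m = 3.671, 28T]
classification: single-mesh tooth geometry

single-mesh tooth geometry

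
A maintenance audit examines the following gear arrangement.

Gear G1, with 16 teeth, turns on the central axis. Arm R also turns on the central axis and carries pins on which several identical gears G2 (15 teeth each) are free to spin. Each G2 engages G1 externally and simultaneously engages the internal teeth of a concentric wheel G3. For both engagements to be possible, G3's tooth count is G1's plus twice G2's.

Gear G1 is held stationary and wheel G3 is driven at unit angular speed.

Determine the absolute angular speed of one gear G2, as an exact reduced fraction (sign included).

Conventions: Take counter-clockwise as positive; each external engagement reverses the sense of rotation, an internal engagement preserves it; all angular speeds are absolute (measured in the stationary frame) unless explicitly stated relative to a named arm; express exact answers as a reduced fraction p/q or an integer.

planetary set (16T centre, 15T on arm, 46T internal) — Willis relation
ring teeth: 16 + 2·15 = 46
16(ω_sun−ω_arm) = −46(ω_ring−ω_arm),  ω_sun = 0, ω_ring = 1
16(0−ω_arm) = −46(1−ω_arm)  ⇒  62·ω_arm = 46  ⇒  ω_arm = 23/31
sun–planet mesh: 16·(0−23/31) = −15·(ω_p−ω_arm)  ⇒  ω_p−ω_arm = 368/465
ω_p = 23/31 + 368/465 = 23/15
exact speed ratio = 23/15

23/15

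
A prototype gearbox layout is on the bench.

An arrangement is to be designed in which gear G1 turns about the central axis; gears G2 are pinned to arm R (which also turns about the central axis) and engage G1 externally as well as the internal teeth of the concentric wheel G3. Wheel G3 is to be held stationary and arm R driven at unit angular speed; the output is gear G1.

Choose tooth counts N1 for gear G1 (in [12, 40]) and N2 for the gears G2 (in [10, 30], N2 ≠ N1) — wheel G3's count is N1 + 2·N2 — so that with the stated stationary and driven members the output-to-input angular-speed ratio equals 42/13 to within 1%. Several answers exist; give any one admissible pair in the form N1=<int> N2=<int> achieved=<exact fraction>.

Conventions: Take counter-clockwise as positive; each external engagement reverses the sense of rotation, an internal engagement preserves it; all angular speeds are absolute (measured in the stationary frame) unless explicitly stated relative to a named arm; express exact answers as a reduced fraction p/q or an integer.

planetary set to be sized for 42/13 (Willis relation)
Willis with ω_ring = 0: ω_sun/ω_arm = (N1+N3)/N1; set equal to 42/13  ⇒  N3/N1 = 42/13 − 1 = 29/13
N3 = N1 + 2·N2  ⇒  N2/N1 = (N3/N1 − 1)/2 = (29/13 − 1)/2 = 8/13
smallest multiple with N1 ≥ 12 and N2 ≥ 10: k = 2  ⇒  N1 = 2·13 = 26, N2 = 2·8 = 16 (N1 ≤ 40, N2 ≤ 30, N2 ≠ N1 ✓), N3 = 26 + 2·16 = 58
check: (N1+N3)/N1 with N1 = 26, N3 = 58 gives 42/13; |achieved − target| = 0 ≤ 21/650 ✓

N1=26 N2=16 achieved=42/13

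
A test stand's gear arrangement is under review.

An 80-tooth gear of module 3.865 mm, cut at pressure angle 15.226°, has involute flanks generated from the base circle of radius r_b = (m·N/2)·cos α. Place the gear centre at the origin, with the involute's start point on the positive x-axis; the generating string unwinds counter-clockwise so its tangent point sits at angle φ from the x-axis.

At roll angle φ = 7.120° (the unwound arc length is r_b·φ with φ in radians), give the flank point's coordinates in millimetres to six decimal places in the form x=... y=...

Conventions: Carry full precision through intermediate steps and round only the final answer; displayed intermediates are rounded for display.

x=150.320493 y=0.095273

recognized (one wheel, involute flank): single-mesh tooth geometry, m = 3.865, N = 80
pitch radius r_p = m·N/2 = 3.865·80/2 = 154.600000
base radius r_b = r_p·cos α = 154.600000·cos 15.226° = 149.173141
roll angle φ = 7.120° = 0.12426744 rad
x = r_b·(cos φ + φ·sin φ) = 150.320493
y = r_b·(sin φ − φ·cos φ) = 0.095273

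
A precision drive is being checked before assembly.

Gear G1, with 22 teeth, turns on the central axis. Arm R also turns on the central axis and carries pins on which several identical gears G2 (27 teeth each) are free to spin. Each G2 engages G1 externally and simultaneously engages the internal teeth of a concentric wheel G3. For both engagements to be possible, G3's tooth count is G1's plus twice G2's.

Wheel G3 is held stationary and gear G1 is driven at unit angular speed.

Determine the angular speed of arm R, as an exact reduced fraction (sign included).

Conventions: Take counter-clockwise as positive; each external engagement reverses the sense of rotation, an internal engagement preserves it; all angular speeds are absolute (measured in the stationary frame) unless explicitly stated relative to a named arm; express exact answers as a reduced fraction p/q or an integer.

recognized (axles ride arm R): planetary set, 22/27/76 teeth
ring teeth: 22 + 2·27 = 76
22(ω_sun−ω_arm) = −76(ω_ring−ω_arm),  ω_ring = 0, ω_sun = 1
22(1−ω_arm) = −76(0−ω_arm)  ⇒  98·ω_arm = 22  ⇒  ω_arm = 11/49
exact speed ratio = 11/49

11/49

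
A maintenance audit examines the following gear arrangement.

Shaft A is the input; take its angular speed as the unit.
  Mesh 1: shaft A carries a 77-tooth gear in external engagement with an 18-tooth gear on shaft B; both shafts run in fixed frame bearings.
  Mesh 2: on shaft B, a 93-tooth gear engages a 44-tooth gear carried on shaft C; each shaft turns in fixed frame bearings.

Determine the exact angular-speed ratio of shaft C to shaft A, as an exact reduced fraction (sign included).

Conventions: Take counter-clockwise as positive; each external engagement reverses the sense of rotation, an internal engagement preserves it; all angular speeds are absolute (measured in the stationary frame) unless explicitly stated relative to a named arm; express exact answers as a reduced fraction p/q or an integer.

class = fixed-axis compound train [2 meshes; 2 ratios multiply, 2 sense flips]
mesh 1 [77T→18T]: running ratio 77/18, sense −
mesh 2 [93T→44T]: running ratio 217/24, sense +
ω_out/ω_in = 217/24

217/24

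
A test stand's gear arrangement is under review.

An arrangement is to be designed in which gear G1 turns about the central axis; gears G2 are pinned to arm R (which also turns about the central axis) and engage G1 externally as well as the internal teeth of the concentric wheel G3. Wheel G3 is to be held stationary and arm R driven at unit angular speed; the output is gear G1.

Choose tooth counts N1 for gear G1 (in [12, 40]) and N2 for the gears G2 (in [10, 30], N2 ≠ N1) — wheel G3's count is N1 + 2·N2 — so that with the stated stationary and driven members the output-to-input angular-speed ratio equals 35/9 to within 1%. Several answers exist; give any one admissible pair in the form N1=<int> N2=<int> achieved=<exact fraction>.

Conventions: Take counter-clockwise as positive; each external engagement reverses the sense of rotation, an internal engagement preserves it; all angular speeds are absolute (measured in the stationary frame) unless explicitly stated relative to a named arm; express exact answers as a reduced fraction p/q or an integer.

N1=18 N2=17 achieved=35/9

class = planetary set [ratio 35/9 wanted; Willis about the carrier]
Willis with ω_ring = 0: ω_sun/ω_arm = (N1+N3)/N1; set equal to 35/9  ⇒  N3/N1 = 35/9 − 1 = 26/9
N3 = N1 + 2·N2  ⇒  N2/N1 = (N3/N1 − 1)/2 = (26/9 − 1)/2 = 17/18
smallest multiple with N1 ≥ 12 and N2 ≥ 10: k = 1  ⇒  N1 = 1·18 = 18, N2 = 1·17 = 17 (N1 ≤ 40, N2 ≤ 30, N2 ≠ N1 ✓), N3 = 18 + 2·17 = 52
check: (N1+N3)/N1 with N1 = 18, N3 = 52 gives 35/9; |achieved − target| = 0 ≤ 7/180 ✓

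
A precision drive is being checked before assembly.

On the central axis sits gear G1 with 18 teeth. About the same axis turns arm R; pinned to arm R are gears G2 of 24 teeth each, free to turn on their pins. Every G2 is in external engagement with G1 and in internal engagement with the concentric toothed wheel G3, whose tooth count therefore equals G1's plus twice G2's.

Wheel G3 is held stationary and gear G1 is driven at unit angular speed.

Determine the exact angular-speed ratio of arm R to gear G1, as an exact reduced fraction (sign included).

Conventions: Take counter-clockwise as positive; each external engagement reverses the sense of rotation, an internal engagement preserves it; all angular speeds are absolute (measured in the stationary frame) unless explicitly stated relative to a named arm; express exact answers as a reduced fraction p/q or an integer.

3/14

topology: planetary set — G1 18T / G2 24T / G3 66T, arm = carrier (Willis)
ring teeth: 18 + 2·24 = 66
18(ω_sun−ω_arm) = −66(ω_ring−ω_arm),  ω_ring = 0, ω_sun = 1
18(1−ω_arm) = −66(0−ω_arm)  ⇒  84·ω_arm = 18  ⇒  ω_arm = 3/14
ω_out/ω_in = 3/14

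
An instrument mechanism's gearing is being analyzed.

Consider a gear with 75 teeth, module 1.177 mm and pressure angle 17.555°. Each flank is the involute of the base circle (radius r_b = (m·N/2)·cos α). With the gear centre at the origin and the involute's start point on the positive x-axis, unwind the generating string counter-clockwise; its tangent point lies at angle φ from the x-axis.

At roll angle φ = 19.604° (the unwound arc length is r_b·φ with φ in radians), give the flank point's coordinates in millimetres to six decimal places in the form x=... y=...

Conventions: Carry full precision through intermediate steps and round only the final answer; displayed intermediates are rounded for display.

single-mesh involute tooth geometry (75T wheel at module 1.177)
pitch radius r_p = m·N/2 = 1.177·75/2 = 44.137500
base radius r_b = r_p·cos α = 44.137500·cos 17.555° = 42.081922
roll angle φ = 19.604° = 0.34215435 rad
x = r_b·(cos φ + φ·sin φ) = 44.473553
y = r_b·(sin φ − φ·cos φ) = 0.555326

x=44.473553 y=0.555326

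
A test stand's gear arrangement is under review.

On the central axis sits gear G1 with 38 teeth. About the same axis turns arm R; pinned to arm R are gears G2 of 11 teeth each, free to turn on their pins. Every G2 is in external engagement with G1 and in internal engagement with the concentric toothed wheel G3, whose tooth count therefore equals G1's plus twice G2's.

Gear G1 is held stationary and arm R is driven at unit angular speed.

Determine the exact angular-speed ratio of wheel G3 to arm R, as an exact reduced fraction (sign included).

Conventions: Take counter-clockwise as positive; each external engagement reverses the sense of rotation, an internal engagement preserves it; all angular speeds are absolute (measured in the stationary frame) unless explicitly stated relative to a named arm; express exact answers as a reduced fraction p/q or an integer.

topology: planetary set — G1 38T / G2 11T / G3 60T, arm = carrier (Willis)
ring teeth: 38 + 2·11 = 60
38(ω_sun−ω_arm) = −60(ω_ring−ω_arm),  ω_sun = 0, ω_arm = 1
ω_ring = 1 − (38/60)(0−1) = 49/30
ω_out/ω_in = 49/30

49/30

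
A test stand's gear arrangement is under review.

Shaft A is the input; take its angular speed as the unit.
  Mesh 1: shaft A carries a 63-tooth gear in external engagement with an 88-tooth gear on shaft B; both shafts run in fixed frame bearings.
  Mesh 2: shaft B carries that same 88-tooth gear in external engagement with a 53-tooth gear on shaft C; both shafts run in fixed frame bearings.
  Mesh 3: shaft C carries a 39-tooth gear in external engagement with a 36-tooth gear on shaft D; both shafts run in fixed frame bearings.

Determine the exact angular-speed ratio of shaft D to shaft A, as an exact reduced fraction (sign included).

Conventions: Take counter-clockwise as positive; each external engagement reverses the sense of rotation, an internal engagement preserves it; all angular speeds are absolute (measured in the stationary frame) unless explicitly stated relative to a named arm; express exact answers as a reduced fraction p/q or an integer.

class = fixed-axis compound train [3 meshes; 3 ratios multiply, 3 sense flips]
mesh 1 [63T→88T]: running ratio 63/88, sense −
mesh 2 [88T→53T]: running ratio 63/53, sense +
mesh 3 [39T→36T]: running ratio 273/212, sense −
ω_out/ω_in = -273/212

-273/212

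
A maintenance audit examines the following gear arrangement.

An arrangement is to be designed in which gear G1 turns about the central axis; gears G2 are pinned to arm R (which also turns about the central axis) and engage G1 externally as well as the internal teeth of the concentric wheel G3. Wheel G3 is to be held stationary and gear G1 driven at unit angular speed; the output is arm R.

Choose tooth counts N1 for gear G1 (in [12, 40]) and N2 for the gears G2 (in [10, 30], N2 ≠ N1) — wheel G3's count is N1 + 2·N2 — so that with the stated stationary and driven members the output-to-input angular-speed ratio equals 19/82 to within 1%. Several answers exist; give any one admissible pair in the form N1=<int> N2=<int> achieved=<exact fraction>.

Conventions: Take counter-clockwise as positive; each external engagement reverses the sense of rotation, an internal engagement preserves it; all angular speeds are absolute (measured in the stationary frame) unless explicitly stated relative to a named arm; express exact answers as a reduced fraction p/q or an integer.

N1=19 N2=22 achieved=19/82

class = planetary set [ratio 19/82 wanted; Willis about the carrier]
Willis with ω_ring = 0: ω_arm/ω_sun = N1/(N1+N3); set equal to 19/82  ⇒  N3/N1 = 1/(19/82) − 1 = 63/19
N3 = N1 + 2·N2  ⇒  N2/N1 = (N3/N1 − 1)/2 = (63/19 − 1)/2 = 22/19
smallest multiple with N1 ≥ 12 and N2 ≥ 10: k = 1  ⇒  N1 = 1·19 = 19, N2 = 1·22 = 22 (N1 ≤ 40, N2 ≤ 30, N2 ≠ N1 ✓), N3 = 19 + 2·22 = 63
check: N1/(N1+N3) with N1 = 19, N3 = 63 gives 19/82; |achieved − target| = 0 ≤ 19/8200 ✓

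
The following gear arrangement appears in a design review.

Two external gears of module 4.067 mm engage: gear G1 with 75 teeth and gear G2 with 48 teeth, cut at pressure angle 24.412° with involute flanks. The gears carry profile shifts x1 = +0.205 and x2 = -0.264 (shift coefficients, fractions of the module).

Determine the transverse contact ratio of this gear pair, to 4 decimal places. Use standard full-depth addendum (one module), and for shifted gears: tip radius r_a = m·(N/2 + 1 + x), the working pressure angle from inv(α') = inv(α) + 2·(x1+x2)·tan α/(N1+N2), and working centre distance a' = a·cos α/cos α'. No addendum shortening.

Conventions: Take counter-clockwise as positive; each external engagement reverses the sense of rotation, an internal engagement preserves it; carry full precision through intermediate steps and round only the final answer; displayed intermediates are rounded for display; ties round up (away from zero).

class = single-mesh tooth geometry [involute pair 75T × 48T, m = 4.067]
base radii: r_b1 = 138.877443, r_b2 = 88.881564
tip radii: r_a1 = 157.413235, r_a2 = 100.601312
inv(α') = inv(24.412°) + 2·(+0.205-0.264)·tan α/(75+48) = 0.02736748  ⇒  α' = 24.29021°
a' = a·cos α / cos α' = 250.1205·cos 24.412°/cos 24.29021° = 249.879984
action lengths: √(r_a1²−r_b1²) = 74.107910, √(r_a2²−r_b2²) = 47.124215
base pitch p_b = π·m·cos α = 11.634569
CR = (74.107910 + 47.124215 − 249.879984·sin 24.29021°)/11.634569 = 1.585091
contact ratio ≈ 1.5851

1.5851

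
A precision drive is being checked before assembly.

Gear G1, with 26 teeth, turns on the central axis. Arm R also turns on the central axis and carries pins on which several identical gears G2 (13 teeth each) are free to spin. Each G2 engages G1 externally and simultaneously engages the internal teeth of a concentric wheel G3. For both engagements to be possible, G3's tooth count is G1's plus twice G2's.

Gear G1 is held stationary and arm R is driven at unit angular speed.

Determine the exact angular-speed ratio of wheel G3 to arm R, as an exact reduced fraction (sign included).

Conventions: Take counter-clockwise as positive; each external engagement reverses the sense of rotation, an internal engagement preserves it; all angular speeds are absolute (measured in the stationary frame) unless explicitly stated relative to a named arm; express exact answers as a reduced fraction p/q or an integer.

3/2

class = planetary set [G3 = 26+2·13 = 52; Willis about the carrier]
ring teeth: 26 + 2·13 = 52
26(ω_sun−ω_arm) = −52(ω_ring−ω_arm),  ω_sun = 0, ω_arm = 1
ω_ring = 1 − (26/52)(0−1) = 3/2
ω_out/ω_in = 3/2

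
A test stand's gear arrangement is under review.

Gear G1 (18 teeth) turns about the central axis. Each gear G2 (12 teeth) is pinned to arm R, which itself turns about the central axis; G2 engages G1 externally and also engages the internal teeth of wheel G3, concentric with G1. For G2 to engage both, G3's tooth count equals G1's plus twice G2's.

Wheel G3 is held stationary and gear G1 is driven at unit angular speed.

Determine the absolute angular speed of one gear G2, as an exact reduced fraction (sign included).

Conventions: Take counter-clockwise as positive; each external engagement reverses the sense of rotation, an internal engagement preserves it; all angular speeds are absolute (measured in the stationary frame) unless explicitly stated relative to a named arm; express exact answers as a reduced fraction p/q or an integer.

recognized (axles ride arm R): planetary set, 18/12/42 teeth
ring teeth: 18 + 2·12 = 42
18(ω_sun−ω_arm) = −42(ω_ring−ω_arm),  ω_ring = 0, ω_sun = 1
18(1−ω_arm) = −42(0−ω_arm)  ⇒  60·ω_arm = 18  ⇒  ω_arm = 3/10
sun–planet mesh: 18·(1−3/10) = −12·(ω_p−ω_arm)  ⇒  ω_p−ω_arm = -21/20
ω_p = 3/10 − 21/20 = -3/4
exact speed ratio = -3/4

-3/4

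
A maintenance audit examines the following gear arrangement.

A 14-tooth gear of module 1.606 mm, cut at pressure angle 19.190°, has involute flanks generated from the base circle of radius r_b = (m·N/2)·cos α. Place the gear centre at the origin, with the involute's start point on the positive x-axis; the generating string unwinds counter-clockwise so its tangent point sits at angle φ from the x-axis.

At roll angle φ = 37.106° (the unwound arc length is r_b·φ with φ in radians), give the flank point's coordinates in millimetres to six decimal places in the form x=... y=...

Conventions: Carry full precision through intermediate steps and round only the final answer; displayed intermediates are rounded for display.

x=12.615776 y=0.921580

topology: single-mesh involute geometry — m = 1.606, N = 14
pitch radius r_p = m·N/2 = 1.606·14/2 = 11.242000
base radius r_b = r_p·cos α = 11.242000·cos 19.190° = 10.617324
roll angle φ = 37.106° = 0.64762187 rad
x = r_b·(cos φ + φ·sin φ) = 12.615776
y = r_b·(sin φ − φ·cos φ) = 0.921580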